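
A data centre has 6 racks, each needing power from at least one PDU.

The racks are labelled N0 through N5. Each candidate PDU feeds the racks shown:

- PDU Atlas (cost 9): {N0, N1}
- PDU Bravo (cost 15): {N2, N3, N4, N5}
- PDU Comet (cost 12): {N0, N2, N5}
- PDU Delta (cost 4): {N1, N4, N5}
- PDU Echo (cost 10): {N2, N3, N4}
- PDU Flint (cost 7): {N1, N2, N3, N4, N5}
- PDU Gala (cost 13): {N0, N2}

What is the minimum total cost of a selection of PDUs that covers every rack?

16

Atlas, Flint together cover every rack (Atlas ∪ Flint = {N0, N1, N2, N3, N4, N5}); total cost 9 + 7 = 16.
The greedy pick Delta, Flint, Atlas costs 20; no covering selection beats 16.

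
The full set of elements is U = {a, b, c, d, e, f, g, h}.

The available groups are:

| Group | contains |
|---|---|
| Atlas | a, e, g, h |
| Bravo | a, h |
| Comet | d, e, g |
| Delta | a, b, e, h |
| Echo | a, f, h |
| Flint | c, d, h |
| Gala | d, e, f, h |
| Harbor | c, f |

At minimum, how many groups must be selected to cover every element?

3

Comet, Delta, and Harbor cover everything between them: the union {a, b, c, d, e, f, g, h} is all of U.
Only Delta contains b, so Delta is forced; the remaining 4 elements need at least 2 more groups (each remaining group adds at most 2) — so at least 3 groups are needed, and 3 is optimal.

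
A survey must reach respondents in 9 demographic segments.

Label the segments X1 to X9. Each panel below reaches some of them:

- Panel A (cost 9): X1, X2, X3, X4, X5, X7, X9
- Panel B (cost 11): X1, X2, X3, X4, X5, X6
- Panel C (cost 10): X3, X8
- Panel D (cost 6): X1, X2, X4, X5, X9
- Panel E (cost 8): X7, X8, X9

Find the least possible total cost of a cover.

19

B, E together cover every segment (B ∪ E = {X1, X2, X3, X4, X5, X6, X7, X8, X9}); total cost 11 + 8 = 19.
The greedy pick D, E, B costs 25; no covering selection beats 19.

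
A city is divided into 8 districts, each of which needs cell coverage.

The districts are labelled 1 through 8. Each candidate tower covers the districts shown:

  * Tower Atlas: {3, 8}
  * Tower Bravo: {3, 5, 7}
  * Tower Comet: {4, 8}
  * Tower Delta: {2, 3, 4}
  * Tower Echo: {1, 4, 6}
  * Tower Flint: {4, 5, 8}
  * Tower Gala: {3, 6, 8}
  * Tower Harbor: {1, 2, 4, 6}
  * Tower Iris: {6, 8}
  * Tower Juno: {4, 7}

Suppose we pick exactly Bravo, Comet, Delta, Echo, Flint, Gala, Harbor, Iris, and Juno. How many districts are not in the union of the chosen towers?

Union of Bravo, Comet, Delta, Echo, Flint, Gala, Harbor, Iris, Juno = {1, 2, 3, 4, 5, 6, 7, 8} — that's every district, so 0 are uncovered.

0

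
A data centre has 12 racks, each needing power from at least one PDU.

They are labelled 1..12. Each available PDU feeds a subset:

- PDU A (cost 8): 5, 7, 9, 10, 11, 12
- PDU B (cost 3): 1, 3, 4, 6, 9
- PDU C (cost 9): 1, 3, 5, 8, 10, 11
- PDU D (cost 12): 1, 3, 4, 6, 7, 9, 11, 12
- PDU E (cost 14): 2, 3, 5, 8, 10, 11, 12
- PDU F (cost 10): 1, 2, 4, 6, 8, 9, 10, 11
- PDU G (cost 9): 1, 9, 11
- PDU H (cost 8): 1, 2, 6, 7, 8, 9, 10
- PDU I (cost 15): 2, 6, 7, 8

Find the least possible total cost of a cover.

19

A, B, H together cover every rack (A ∪ B ∪ H = {1, 2, 3, 4, 5, 6, 7, 8, 9, 10, 11, 12}); total cost 8 + 3 + 8 = 19.
No covering selection has total cost below 19.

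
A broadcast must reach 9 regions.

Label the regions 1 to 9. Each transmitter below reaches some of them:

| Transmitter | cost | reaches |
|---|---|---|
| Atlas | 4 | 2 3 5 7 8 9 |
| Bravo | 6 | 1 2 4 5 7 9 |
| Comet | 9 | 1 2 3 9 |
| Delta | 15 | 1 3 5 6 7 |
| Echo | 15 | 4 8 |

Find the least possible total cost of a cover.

Atlas, Bravo, Delta together cover every region (Atlas ∪ Bravo ∪ Delta = {1, 2, 3, 4, 5, 6, 7, 8, 9}); total cost 4 + 6 + 15 = 25.
No covering selection has total cost below 25.

25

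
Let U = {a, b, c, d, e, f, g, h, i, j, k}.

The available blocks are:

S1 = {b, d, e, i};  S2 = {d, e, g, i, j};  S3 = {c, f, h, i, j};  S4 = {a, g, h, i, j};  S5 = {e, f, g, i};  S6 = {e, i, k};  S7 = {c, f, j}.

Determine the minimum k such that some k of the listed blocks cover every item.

S1, S3, S4, and S6 cover everything between them: the union {a, b, c, d, e, f, g, h, i, j, k} is all of U.
No 3 of the 7 blocks cover everything (all 35 combinations miss at least one item), so 4 is optimal.

4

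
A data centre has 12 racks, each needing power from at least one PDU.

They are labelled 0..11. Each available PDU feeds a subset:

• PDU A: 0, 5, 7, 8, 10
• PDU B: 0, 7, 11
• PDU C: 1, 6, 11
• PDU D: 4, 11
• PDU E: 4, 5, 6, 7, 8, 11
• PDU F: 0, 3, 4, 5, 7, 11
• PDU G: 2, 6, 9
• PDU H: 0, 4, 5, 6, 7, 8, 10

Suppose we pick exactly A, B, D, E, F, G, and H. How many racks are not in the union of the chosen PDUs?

1

Union of A, B, D, E, F, G, H = {0, 2, 3, 4, 5, 6, 7, 8, 9, 10, 11}.
Not covered: 1 — 1 rack.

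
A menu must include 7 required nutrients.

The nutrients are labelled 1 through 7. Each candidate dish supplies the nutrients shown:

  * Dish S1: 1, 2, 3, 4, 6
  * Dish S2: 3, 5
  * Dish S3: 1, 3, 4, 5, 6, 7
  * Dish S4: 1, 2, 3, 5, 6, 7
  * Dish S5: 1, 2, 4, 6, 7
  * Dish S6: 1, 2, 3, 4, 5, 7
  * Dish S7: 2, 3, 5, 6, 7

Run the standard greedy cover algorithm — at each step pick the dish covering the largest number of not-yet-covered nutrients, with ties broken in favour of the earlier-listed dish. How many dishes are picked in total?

2

Greedy: pick S3 (covers 6 new) → pick S1 (covers 1 new). Total picks: 2.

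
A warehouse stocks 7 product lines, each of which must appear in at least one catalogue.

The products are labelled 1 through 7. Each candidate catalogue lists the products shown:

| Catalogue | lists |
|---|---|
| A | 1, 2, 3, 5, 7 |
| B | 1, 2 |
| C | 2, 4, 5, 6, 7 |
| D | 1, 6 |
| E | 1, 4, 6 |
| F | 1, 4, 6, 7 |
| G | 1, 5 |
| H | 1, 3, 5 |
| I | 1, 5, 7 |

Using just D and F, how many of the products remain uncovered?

3

Union of D, F = {1, 4, 6, 7}.
Not covered: 2, 3, 5 — 3 products.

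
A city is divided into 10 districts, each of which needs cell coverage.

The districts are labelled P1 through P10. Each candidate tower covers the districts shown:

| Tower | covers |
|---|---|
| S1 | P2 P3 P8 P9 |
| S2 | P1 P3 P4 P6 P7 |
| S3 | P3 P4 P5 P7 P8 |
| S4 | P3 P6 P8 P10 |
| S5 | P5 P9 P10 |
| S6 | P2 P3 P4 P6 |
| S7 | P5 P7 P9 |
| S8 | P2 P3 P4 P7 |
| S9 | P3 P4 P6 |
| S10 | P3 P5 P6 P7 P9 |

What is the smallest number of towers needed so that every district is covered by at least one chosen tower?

3

Take {S1, S2, S5}. Their union is {P1, P2, P3, P4, P5, P6, P7, P8, P9, P10}, which is all 10 districts.
Only S2 contains P1, so S2 is forced; the remaining 5 districts need at least 2 more towers (each remaining tower adds at most 3) — so at least 3 towers are needed, and 3 is optimal.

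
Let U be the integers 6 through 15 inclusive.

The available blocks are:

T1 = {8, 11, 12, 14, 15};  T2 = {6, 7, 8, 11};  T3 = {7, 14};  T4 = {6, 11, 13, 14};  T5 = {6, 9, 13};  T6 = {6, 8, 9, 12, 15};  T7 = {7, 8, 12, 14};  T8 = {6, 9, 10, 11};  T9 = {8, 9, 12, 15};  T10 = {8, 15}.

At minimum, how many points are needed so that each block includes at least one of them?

3

H = {8, 9, 14} meets every block (each contains at least one member of H), and |H| = 3.
The blocks T3, T8, T10 are pairwise disjoint, so any hitting set needs a separate point for each — at least 3. Hence 3 is optimal.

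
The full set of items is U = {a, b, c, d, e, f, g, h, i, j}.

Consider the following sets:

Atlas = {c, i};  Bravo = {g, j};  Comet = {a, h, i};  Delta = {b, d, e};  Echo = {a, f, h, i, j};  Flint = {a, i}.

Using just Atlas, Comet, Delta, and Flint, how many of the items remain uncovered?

Union of Atlas, Comet, Delta, Flint = {a, b, c, d, e, h, i}.
Not covered: f, g, j — 3 items.

3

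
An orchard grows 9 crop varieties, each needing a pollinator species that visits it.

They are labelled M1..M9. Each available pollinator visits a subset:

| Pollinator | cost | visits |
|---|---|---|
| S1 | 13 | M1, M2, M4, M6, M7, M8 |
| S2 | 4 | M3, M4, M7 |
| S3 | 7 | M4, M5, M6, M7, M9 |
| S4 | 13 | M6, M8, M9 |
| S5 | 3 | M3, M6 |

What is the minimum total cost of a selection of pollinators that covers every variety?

S1, S3, S5 together cover every variety (S1 ∪ S3 ∪ S5 = {M1, M2, M3, M4, M5, M6, M7, M8, M9}); total cost 13 + 7 + 3 = 23.
The greedy pick S2, S3, S1 costs 24; no covering selection beats 23.

23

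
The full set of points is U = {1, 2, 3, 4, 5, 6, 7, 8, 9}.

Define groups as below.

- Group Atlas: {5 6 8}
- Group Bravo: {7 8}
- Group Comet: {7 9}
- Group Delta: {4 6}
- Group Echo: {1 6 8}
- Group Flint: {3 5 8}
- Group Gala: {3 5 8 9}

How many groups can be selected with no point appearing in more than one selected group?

Comet, Delta, Flint are pairwise disjoint (Comet={7,9}; Delta={4,6}; Flint={3,5,8}).
Every remaining group overlaps one of these, and no 4 of the listed groups are pairwise disjoint, so 3 is the maximum.

3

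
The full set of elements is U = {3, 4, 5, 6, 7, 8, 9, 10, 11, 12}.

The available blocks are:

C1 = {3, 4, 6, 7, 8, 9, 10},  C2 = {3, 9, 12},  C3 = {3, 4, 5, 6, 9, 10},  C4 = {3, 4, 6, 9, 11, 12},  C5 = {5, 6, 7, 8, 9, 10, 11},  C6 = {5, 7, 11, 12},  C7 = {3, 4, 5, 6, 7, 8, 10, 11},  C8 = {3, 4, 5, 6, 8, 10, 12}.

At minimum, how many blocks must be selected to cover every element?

Take {C2, C7}. Their union is {3, 4, 5, 6, 7, 8, 9, 10, 11, 12}, which is all 10 elements.
No single block has all 10 elements (the largest, C7, has 8), so 2 is optimal.

2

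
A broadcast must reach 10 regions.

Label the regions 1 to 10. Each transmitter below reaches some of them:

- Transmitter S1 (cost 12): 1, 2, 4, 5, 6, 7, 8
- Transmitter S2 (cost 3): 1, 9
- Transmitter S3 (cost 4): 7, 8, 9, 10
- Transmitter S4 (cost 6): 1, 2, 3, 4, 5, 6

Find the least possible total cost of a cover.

10

S3, S4 together cover every region (S3 ∪ S4 = {1, 2, 3, 4, 5, 6, 7, 8, 9, 10}); total cost 4 + 6 = 10.
No covering selection has total cost below 10.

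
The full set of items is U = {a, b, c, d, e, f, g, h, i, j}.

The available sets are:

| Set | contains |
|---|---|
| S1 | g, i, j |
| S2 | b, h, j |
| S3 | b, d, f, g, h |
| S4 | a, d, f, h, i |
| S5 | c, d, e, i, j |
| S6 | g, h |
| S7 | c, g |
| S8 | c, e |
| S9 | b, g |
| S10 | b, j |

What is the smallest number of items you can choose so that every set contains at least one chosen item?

The 4 items {a, c, g, j} hit every set.
No choice of 3 items meets every set, so 4 is the minimum.

4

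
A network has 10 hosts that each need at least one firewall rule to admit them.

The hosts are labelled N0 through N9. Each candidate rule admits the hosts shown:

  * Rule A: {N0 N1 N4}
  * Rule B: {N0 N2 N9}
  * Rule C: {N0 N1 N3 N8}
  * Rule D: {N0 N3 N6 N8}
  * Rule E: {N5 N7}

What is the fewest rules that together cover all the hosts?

A and B and D and E together: A ∪ B ∪ D ∪ E = {N0, N1, N2, N3, N4, N5, N6, N7, N8, N9} — every host is covered.
Only B contains N2, so B is forced; the remaining 7 hosts need at least 3 more rules (each remaining rule adds at most 3) — so at least 4 rules are needed, and 4 is optimal.

4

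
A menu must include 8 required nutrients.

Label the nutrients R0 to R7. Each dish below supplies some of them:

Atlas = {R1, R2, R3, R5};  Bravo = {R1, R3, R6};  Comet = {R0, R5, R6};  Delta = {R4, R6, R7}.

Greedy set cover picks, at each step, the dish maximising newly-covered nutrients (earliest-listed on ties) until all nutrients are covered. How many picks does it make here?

Greedy: pick Atlas (covers 4 new) → pick Delta (covers 3 new) → pick Comet (covers 1 new). Total picks: 3.

3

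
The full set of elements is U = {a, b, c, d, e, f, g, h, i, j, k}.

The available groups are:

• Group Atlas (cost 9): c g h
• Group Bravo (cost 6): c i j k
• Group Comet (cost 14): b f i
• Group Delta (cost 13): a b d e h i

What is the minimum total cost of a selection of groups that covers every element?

42

Atlas, Bravo, Comet, Delta together cover every element (Atlas ∪ Bravo ∪ Comet ∪ Delta = {a, b, c, d, e, f, g, h, i, j, k}); total cost 9 + 6 + 14 + 13 = 42.
No covering selection has total cost below 42.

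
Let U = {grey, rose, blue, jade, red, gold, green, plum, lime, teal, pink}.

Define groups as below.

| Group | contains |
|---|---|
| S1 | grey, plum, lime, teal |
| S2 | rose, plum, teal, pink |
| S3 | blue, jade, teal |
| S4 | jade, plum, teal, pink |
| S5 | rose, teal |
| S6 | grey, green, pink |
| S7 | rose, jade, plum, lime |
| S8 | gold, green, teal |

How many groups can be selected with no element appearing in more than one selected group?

S5, S6 are pairwise disjoint (S5={rose,teal}; S6={grey,green,pink}).
Every remaining group overlaps one of these, and no 3 of the listed groups are pairwise disjoint, so 2 is the maximum.

2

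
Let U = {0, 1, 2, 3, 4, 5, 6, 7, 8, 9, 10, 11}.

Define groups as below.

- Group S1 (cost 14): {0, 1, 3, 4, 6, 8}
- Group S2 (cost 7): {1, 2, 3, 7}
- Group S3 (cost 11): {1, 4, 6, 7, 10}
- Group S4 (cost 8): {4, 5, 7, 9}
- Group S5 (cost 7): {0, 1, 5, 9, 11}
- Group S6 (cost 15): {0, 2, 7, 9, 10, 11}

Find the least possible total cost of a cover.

36

S1, S5, S6 together cover every item (S1 ∪ S5 ∪ S6 = {0, 1, 2, 3, 4, 5, 6, 7, 8, 9, 10, 11}); total cost 14 + 7 + 15 = 36.
The greedy pick S5, S2, S3, S1 costs 39; no covering selection beats 36.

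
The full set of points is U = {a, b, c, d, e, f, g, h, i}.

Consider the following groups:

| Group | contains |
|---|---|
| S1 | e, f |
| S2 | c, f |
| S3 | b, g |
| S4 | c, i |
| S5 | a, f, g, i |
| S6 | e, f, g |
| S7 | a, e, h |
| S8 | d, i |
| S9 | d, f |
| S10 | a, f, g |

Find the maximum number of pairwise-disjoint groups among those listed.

S3, S4, S7, S9 are pairwise disjoint (S3={b,g}; S4={c,i}; S7={a,e,h}; S9={d,f}).
Every remaining group overlaps one of these, and no 5 of the listed groups are pairwise disjoint, so 4 is the maximum.

4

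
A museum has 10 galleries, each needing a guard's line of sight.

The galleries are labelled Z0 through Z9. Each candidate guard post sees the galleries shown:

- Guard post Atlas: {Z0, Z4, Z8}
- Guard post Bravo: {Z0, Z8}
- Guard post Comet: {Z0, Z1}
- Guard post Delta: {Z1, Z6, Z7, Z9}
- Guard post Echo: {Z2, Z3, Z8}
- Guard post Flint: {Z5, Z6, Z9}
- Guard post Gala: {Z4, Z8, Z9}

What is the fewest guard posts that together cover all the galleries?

Atlas and Delta and Echo and Flint together: Atlas ∪ Delta ∪ Echo ∪ Flint = {Z0, Z1, Z2, Z3, Z4, Z5, Z6, Z7, Z8, Z9} — every gallery is covered.
Only Flint contains Z5, so Flint is forced; the remaining 7 galleries need at least 3 more guard posts (each remaining guard post adds at most 3) — so at least 4 guard posts are needed, and 4 is optimal.

4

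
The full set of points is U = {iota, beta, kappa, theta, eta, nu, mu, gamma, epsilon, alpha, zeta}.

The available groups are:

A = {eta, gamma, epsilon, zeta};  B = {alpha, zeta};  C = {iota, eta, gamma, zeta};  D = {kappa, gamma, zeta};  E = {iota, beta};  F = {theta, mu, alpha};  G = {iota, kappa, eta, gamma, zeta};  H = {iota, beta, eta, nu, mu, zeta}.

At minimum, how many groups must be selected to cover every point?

A, D, F, and H cover everything between them: the union {iota, beta, kappa, theta, eta, nu, mu, gamma, epsilon, alpha, zeta} is all of U.
Only H contains nu, so H is forced; the remaining 5 points need at least 3 more groups (each remaining group adds at most 2) — so at least 4 groups are needed, and 4 is optimal.

4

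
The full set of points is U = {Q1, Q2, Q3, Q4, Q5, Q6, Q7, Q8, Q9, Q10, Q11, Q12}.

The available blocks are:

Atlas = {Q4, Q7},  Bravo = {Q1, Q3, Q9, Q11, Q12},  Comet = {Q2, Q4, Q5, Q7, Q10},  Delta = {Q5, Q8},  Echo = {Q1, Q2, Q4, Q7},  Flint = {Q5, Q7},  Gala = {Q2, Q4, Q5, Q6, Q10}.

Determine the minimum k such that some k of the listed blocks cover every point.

4

Bravo, Comet, Delta, and Gala cover everything between them: the union {Q1, Q2, Q3, Q4, Q5, Q6, Q7, Q8, Q9, Q10, Q11, Q12} is all of U.
No 3 of the 7 blocks cover everything (all 35 combinations miss at least one point), so 4 is optimal.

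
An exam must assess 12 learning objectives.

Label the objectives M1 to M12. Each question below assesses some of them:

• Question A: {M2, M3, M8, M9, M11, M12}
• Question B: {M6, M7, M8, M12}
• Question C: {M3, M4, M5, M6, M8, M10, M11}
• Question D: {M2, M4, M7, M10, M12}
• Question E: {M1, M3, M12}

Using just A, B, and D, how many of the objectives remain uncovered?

2

Union of A, B, D = {M2, M3, M4, M6, M7, M8, M9, M10, M11, M12}.
Not covered: M1, M5 — 2 objectives.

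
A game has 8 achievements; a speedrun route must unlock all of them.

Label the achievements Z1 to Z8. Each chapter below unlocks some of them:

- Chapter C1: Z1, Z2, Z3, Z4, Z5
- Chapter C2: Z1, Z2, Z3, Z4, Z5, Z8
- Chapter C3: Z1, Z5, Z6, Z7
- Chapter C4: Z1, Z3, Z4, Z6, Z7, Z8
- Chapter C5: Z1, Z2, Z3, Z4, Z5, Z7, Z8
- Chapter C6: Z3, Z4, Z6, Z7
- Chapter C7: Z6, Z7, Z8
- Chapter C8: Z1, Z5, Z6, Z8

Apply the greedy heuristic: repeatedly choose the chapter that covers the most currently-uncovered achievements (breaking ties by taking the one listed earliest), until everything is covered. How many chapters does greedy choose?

2

Greedy: pick C5 (covers 7 new) → pick C3 (covers 1 new). Total picks: 2.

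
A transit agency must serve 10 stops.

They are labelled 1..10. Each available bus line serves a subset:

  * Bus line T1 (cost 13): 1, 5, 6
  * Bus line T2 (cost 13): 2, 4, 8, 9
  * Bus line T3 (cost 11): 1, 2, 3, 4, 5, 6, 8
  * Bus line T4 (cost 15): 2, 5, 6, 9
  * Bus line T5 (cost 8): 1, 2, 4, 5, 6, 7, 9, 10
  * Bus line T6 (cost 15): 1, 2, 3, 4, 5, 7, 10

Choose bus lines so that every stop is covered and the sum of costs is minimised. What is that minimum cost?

T3, T5 together cover every stop (T3 ∪ T5 = {1, 2, 3, 4, 5, 6, 7, 8, 9, 10}); total cost 11 + 8 = 19.
No covering selection has total cost below 19.

19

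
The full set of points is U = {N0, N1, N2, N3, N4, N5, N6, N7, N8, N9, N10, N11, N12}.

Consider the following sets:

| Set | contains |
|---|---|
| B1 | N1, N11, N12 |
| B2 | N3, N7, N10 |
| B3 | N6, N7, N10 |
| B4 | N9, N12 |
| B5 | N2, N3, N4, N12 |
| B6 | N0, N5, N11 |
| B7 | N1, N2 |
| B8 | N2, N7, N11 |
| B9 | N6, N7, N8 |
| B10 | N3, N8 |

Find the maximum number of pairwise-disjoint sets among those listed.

B3, B4, B6, B7, B10 are pairwise disjoint (B3={N6,N7,N10}; B4={N9,N12}; B6={N0,N5,N11}; B7={N1,N2}; B10={N3,N8}).
Every remaining set overlaps one of these, and no 6 of the listed sets are pairwise disjoint, so 5 is the maximum.

5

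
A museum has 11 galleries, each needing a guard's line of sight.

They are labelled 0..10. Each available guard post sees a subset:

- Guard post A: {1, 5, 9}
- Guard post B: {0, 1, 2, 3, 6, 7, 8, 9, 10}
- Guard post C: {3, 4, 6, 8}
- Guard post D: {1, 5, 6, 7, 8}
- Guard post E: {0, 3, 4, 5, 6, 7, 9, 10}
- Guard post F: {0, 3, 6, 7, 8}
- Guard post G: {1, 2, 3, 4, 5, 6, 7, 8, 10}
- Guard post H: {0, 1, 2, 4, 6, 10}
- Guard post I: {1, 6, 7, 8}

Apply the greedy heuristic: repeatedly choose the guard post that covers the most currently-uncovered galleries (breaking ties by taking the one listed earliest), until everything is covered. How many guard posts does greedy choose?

Greedy: pick B (covers 9 new) → pick E (covers 2 new). Total picks: 2.

2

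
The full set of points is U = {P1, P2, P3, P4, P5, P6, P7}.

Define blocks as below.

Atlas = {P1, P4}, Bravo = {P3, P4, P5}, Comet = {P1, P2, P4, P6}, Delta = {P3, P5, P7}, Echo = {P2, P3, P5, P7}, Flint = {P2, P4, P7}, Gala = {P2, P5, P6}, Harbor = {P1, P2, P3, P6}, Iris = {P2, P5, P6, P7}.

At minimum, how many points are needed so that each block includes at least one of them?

The 3 points {P2, P4, P5} hit every block.
No choice of 2 points meets every block, so 3 is the minimum.

3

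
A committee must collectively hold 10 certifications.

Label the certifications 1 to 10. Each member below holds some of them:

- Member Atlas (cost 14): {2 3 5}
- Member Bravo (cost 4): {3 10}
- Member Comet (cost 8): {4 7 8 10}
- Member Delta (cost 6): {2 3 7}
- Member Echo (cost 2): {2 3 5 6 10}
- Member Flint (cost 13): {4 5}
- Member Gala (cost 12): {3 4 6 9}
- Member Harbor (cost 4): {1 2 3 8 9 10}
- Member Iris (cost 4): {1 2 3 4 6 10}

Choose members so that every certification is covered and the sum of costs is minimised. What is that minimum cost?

14

Comet, Echo, Harbor together cover every certification (Comet ∪ Echo ∪ Harbor = {1, 2, 3, 4, 5, 6, 7, 8, 9, 10}); total cost 8 + 2 + 4 = 14.
No covering selection has total cost below 14.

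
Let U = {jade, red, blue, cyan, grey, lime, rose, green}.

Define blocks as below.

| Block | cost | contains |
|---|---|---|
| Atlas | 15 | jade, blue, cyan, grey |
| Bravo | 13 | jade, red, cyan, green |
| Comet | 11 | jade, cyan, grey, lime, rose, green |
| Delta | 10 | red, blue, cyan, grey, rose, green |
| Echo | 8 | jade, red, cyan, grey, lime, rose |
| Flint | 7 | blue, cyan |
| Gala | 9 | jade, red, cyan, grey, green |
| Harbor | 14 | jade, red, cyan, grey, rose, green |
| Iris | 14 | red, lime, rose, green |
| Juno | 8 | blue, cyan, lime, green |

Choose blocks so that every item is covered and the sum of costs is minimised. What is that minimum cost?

16

Echo, Juno together cover every item (Echo ∪ Juno = {jade, red, blue, cyan, grey, lime, rose, green}); total cost 8 + 8 = 16.
No covering selection has total cost below 16.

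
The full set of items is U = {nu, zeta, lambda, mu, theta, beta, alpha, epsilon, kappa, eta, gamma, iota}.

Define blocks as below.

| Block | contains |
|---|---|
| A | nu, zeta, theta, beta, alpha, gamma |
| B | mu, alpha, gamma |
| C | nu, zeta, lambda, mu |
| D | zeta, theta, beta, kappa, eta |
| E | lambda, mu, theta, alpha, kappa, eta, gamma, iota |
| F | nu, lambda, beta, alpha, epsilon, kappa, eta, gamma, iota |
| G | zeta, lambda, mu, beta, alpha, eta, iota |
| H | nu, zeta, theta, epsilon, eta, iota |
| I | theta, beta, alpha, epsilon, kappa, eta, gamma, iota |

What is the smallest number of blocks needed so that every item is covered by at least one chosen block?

C and I together: C ∪ I = {nu, zeta, lambda, mu, theta, beta, alpha, epsilon, kappa, eta, gamma, iota} — every item is covered.
No single block has all 12 items (the largest, F, has 9), so 2 is optimal.

2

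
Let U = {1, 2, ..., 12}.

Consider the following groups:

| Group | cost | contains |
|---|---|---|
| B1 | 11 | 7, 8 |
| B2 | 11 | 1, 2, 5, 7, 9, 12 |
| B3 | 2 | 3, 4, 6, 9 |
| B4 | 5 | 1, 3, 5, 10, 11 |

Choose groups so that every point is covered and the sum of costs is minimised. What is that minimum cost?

B1, B2, B3, B4 together cover every point (B1 ∪ B2 ∪ B3 ∪ B4 = {1, 2, 3, 4, 5, 6, 7, 8, 9, 10, 11, 12}); total cost 11 + 11 + 2 + 5 = 29.
No covering selection has total cost below 29.

29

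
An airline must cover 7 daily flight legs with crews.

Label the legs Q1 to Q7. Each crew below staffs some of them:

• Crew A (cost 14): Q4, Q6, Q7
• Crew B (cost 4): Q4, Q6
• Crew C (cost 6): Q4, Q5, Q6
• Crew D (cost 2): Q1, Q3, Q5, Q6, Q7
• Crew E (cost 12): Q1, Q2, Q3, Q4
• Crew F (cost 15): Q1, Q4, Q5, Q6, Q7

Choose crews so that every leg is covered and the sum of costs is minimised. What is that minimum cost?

D, E together cover every leg (D ∪ E = {Q1, Q2, Q3, Q4, Q5, Q6, Q7}); total cost 2 + 12 = 14.
The greedy pick D, B, E costs 18; no covering selection beats 14.

14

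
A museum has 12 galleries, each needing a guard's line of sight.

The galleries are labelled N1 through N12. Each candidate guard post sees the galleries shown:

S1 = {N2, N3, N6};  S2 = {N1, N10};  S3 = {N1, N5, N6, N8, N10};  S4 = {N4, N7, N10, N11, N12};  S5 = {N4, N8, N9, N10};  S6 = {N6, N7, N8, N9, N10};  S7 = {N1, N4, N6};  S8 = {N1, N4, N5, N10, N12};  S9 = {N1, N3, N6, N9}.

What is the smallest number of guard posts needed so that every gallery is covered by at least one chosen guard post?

4

Take {S1, S3, S4, S9}. Their union is {N1, N2, N3, N4, N5, N6, N7, N8, N9, N10, N11, N12}, which is all 12 galleries.
No 3 of the 9 guard posts cover everything (all 84 combinations miss at least one gallery), so 4 is optimal.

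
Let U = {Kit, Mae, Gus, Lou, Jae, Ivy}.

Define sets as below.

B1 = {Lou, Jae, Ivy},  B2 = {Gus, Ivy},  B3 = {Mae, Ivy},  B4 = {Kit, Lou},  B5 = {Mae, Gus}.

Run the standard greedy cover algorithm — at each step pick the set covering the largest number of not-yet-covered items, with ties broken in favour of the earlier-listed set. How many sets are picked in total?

Greedy: pick B1 (covers 3 new) → pick B5 (covers 2 new) → pick B4 (covers 1 new). Total picks: 3.

3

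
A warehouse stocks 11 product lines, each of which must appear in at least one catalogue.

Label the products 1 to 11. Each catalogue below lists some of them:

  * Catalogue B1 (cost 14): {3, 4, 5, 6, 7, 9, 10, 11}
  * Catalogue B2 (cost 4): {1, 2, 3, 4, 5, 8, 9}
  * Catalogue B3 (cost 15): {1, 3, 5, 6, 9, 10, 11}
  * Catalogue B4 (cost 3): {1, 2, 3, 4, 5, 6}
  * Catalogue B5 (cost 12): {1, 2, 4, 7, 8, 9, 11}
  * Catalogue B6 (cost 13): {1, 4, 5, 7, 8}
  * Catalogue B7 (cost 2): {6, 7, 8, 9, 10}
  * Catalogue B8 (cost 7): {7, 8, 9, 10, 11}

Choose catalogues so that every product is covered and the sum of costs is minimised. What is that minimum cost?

B4, B8 together cover every product (B4 ∪ B8 = {1, 2, 3, 4, 5, 6, 7, 8, 9, 10, 11}); total cost 3 + 7 = 10.
The greedy pick B7, B4, B8 costs 12; no covering selection beats 10.

10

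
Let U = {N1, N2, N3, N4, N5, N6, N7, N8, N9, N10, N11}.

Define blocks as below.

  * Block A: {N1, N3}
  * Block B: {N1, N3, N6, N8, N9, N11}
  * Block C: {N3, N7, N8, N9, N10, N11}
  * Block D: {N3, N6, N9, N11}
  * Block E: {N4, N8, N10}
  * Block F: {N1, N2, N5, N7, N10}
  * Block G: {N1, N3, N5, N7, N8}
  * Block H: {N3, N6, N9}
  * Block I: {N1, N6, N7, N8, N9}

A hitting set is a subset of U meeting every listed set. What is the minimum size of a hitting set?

3

The 3 points {N1, N4, N9} hit every block.
No choice of 2 points meets every block, so 3 is the minimum.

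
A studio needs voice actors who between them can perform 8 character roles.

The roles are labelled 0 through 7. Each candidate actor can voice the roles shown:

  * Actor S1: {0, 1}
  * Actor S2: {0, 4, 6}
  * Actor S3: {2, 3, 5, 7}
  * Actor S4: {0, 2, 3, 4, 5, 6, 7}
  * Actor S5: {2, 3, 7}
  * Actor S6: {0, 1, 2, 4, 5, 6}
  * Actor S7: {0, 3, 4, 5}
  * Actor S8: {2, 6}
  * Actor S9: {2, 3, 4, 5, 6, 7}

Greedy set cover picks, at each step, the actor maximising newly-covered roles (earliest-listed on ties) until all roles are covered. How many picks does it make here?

Greedy: pick S4 (covers 7 new) → pick S1 (covers 1 new). Total picks: 2.

2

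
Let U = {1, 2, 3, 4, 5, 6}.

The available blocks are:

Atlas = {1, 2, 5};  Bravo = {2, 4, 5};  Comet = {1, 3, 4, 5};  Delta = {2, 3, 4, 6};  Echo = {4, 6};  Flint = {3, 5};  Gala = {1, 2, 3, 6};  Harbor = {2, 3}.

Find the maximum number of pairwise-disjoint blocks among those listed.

Echo, Harbor are pairwise disjoint (Echo={4,6}; Harbor={2,3}).
Every remaining block overlaps one of these, and no 3 of the listed blocks are pairwise disjoint, so 2 is the maximum.

2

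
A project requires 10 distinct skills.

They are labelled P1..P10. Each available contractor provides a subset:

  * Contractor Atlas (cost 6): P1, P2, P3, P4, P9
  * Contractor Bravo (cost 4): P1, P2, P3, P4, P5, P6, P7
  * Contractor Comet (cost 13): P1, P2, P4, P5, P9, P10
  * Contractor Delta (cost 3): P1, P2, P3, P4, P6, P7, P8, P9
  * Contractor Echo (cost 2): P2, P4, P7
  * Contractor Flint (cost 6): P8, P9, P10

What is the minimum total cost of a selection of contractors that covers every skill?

10

Bravo, Flint together cover every skill (Bravo ∪ Flint = {P1, P2, P3, P4, P5, P6, P7, P8, P9, P10}); total cost 4 + 6 = 10.
The greedy pick Delta, Bravo, Flint costs 13; no covering selection beats 10.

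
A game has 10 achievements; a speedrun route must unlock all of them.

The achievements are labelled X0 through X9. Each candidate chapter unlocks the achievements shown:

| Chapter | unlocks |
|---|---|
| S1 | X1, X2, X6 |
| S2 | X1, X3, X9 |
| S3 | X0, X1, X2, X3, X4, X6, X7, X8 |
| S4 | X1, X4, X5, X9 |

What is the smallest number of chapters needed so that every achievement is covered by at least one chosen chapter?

2

Take {S3, S4}. Their union is {X0, X1, X2, X3, X4, X5, X6, X7, X8, X9}, which is all 10 achievements.
No single chapter has all 10 achievements (the largest, S3, has 8), so 2 is optimal.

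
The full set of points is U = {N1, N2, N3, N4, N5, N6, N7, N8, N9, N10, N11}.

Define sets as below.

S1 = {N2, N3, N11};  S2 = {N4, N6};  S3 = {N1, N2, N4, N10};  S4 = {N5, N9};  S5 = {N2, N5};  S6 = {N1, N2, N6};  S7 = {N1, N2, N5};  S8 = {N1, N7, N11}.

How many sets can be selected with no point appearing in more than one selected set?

3

S2, S5, S8 are pairwise disjoint (S2={N4,N6}; S5={N2,N5}; S8={N1,N7,N11}).
Every remaining set overlaps one of these, and no 4 of the listed sets are pairwise disjoint, so 3 is the maximum.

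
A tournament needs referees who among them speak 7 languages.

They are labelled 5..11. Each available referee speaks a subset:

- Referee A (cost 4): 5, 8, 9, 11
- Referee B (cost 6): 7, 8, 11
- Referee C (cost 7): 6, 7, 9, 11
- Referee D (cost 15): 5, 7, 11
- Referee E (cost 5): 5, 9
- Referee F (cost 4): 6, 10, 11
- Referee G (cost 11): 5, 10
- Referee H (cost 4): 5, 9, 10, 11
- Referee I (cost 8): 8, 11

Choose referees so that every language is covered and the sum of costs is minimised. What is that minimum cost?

A, B, F together cover every language (A ∪ B ∪ F = {5, 6, 7, 8, 9, 10, 11}); total cost 4 + 6 + 4 = 14.
No covering selection has total cost below 14.

14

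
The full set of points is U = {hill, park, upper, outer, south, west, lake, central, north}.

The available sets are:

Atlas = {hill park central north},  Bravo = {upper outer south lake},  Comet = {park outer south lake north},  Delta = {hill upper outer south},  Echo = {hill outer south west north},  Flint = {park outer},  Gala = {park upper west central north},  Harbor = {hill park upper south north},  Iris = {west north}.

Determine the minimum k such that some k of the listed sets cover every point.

Comet and Delta and Gala together: Comet ∪ Delta ∪ Gala = {hill, park, upper, outer, south, west, lake, central, north} — every point is covered.
No 2 of the 9 sets cover everything (all 36 combinations miss at least one point), so 3 is optimal.

3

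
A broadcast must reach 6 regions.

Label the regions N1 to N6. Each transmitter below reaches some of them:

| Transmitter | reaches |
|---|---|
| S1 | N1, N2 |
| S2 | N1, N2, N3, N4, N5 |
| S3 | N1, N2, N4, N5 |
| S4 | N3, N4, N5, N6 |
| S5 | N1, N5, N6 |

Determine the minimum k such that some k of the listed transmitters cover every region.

Take {S1, S4}. Their union is {N1, N2, N3, N4, N5, N6}, which is all 6 regions.
No single transmitter has all 6 regions (the largest, S2, has 5), so 2 is optimal.

2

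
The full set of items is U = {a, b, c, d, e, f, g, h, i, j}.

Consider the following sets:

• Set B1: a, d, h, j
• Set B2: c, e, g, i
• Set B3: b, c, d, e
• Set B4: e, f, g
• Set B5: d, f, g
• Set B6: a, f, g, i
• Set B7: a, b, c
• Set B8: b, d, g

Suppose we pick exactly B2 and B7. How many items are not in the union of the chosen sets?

Union of B2, B7 = {a, b, c, e, g, i}.
Not covered: d, f, h, j — 4 items.

4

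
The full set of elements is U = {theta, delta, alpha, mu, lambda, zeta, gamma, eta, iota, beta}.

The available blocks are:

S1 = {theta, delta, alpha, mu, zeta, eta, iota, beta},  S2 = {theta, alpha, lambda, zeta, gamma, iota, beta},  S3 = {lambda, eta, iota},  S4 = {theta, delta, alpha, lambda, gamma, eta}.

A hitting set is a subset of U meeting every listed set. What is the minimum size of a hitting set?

2

Take H = {mu, lambda}. Each listed block contains at least one of these, so H is a hitting set of size 2.
No single element lies in every block, so at least 2 are needed and 2 is optimal.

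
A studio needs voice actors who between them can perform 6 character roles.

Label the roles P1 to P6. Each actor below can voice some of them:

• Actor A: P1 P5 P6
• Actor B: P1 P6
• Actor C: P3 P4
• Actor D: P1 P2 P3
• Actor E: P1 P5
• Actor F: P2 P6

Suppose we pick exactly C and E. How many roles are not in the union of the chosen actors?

2

Union of C, E = {P1, P3, P4, P5}.
Not covered: P2, P6 — 2 roles.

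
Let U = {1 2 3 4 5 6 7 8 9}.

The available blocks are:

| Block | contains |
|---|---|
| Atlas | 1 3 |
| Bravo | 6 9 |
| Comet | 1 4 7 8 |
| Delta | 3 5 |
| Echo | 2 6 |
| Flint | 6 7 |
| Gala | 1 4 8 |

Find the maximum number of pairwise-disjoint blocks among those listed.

3

Delta, Echo, Gala are pairwise disjoint (Delta={3,5}; Echo={2,6}; Gala={1,4,8}).
Every remaining block overlaps one of these, and no 4 of the listed blocks are pairwise disjoint, so 3 is the maximum.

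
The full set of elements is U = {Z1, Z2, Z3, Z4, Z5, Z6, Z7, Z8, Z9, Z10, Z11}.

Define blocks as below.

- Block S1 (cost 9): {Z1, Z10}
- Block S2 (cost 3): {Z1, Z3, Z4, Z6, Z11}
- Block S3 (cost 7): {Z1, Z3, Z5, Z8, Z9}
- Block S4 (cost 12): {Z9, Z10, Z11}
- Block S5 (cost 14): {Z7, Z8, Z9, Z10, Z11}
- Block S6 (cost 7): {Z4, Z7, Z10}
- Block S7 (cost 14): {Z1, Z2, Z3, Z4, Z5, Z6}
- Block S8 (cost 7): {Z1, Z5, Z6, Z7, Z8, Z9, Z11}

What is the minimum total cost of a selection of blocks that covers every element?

28

S5, S7 together cover every element (S5 ∪ S7 = {Z1, Z2, Z3, Z4, Z5, Z6, Z7, Z8, Z9, Z10, Z11}); total cost 14 + 14 = 28.
The greedy pick S2, S8, S6, S7 costs 31; no covering selection beats 28.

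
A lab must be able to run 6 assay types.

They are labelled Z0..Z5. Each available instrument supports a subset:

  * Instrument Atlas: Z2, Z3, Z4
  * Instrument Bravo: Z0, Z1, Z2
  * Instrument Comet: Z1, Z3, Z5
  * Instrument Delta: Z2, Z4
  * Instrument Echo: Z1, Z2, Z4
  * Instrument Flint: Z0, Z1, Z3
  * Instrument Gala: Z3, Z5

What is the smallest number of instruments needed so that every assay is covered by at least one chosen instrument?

Take {Delta, Flint, Gala}. Their union is {Z0, Z1, Z2, Z3, Z4, Z5}, which is all 6 assays.
No 2 of the 7 instruments cover everything (all 21 combinations miss at least one assay), so 3 is optimal.

3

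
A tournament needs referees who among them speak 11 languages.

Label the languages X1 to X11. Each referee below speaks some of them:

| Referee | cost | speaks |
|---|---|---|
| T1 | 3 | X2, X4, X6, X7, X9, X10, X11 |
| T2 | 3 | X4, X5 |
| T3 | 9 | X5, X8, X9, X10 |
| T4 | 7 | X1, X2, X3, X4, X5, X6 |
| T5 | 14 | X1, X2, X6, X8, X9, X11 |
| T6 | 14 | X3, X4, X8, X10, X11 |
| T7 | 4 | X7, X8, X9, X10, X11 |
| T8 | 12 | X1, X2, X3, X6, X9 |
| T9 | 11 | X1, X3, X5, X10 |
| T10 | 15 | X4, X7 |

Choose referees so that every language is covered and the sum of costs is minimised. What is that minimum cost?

T4, T7 together cover every language (T4 ∪ T7 = {X1, X2, X3, X4, X5, X6, X7, X8, X9, X10, X11}); total cost 7 + 4 = 11.
The greedy pick T1, T4, T7 costs 14; no covering selection beats 11.

11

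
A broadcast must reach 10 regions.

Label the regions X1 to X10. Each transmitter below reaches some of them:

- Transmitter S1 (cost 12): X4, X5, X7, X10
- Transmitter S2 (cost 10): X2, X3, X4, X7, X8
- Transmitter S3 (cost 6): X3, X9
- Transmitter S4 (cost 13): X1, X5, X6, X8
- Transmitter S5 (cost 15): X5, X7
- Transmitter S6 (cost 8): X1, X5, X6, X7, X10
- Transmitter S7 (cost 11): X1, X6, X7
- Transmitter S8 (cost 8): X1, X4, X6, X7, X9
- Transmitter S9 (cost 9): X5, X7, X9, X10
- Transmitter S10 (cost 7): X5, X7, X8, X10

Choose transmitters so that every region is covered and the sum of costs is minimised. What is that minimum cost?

24

S2, S3, S6 together cover every region (S2 ∪ S3 ∪ S6 = {X1, X2, X3, X4, X5, X6, X7, X8, X9, X10}); total cost 10 + 6 + 8 = 24.
No covering selection has total cost below 24.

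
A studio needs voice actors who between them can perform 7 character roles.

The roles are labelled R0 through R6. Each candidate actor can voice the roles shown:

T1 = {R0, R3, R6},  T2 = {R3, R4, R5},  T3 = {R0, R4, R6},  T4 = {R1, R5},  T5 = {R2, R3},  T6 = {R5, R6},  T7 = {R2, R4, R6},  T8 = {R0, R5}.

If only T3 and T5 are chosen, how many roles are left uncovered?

Union of T3, T5 = {R0, R2, R3, R4, R6}.
Not covered: R1, R5 — 2 roles.

2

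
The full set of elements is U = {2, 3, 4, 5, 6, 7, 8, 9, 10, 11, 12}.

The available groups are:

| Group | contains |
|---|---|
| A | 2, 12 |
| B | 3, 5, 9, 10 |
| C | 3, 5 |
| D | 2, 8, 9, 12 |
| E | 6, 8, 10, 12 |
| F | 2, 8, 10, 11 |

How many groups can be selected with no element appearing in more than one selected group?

2

A, C are pairwise disjoint (A={2,12}; C={3,5}).
Every remaining group overlaps one of these, and no 3 of the listed groups are pairwise disjoint, so 2 is the maximum.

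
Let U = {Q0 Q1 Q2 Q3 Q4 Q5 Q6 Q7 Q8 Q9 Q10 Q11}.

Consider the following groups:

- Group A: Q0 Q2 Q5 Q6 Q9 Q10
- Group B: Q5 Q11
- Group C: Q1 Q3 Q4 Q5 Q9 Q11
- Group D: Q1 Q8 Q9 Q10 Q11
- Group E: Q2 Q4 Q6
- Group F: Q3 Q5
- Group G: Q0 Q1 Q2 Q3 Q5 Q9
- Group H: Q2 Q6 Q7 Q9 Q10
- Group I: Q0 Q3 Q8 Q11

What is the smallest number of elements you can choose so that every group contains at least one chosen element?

Take T = {Q5, Q6, Q11}. Each listed group contains at least one of these, so T is a hitting set of size 3.
The groups D, E, F are pairwise disjoint, so any hitting set needs a separate element for each — at least 3. Hence 3 is optimal.

3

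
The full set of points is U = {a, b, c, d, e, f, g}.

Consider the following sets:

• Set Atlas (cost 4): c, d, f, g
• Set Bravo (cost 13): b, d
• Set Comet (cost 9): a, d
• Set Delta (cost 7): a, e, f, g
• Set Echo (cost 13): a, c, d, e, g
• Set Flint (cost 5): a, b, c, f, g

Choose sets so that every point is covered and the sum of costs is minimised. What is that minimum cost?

Atlas, Delta, Flint together cover every point (Atlas ∪ Delta ∪ Flint = {a, b, c, d, e, f, g}); total cost 4 + 7 + 5 = 16.
No covering selection has total cost below 16.

16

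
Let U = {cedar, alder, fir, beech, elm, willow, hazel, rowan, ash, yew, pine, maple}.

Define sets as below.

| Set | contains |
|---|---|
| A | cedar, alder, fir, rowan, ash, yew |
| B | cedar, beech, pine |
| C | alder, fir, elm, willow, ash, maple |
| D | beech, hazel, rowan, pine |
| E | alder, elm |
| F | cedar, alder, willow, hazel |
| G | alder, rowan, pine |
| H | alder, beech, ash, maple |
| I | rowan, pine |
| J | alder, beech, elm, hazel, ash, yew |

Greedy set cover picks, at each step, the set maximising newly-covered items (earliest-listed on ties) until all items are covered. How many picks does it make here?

3

Greedy: pick A (covers 6 new) → pick C (covers 3 new) → pick D (covers 3 new). Total picks: 3.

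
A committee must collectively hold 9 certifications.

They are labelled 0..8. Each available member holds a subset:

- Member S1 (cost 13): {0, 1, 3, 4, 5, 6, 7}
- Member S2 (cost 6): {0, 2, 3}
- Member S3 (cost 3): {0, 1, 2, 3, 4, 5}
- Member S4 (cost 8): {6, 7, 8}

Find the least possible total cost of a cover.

11

S3, S4 together cover every certification (S3 ∪ S4 = {0, 1, 2, 3, 4, 5, 6, 7, 8}); total cost 3 + 8 = 11.
No covering selection has total cost below 11.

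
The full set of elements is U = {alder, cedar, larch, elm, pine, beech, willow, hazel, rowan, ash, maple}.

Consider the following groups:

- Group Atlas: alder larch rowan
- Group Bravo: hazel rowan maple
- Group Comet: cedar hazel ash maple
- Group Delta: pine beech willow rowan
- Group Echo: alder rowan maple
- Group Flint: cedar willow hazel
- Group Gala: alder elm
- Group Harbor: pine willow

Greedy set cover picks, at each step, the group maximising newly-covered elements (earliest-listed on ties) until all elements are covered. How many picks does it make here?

4

Greedy: pick Comet (covers 4 new) → pick Delta (covers 4 new) → pick Atlas (covers 2 new) → pick Gala (covers 1 new). Total picks: 4.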